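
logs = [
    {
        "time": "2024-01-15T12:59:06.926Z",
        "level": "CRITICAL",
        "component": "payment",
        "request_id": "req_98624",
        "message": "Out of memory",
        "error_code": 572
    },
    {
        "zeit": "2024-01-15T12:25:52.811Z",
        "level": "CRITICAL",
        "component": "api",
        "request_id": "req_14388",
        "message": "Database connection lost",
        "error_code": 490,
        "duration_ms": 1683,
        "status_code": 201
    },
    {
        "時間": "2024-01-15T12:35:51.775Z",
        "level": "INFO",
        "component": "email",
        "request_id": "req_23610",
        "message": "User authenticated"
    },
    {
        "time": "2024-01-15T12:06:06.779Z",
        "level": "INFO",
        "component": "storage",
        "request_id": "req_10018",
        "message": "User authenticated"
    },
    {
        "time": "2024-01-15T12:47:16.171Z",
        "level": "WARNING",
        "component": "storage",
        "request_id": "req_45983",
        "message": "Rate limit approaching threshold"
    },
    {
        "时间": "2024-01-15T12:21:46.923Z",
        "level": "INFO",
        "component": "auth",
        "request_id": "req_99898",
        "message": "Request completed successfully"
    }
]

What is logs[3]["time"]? "2024-01-15T12:06:06.779Z"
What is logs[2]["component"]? "email"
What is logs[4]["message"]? "Rate limit approaching threshold"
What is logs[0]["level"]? "CRITICAL"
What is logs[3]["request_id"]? "req_10018"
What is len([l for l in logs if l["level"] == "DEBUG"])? 0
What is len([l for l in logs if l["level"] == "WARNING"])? 1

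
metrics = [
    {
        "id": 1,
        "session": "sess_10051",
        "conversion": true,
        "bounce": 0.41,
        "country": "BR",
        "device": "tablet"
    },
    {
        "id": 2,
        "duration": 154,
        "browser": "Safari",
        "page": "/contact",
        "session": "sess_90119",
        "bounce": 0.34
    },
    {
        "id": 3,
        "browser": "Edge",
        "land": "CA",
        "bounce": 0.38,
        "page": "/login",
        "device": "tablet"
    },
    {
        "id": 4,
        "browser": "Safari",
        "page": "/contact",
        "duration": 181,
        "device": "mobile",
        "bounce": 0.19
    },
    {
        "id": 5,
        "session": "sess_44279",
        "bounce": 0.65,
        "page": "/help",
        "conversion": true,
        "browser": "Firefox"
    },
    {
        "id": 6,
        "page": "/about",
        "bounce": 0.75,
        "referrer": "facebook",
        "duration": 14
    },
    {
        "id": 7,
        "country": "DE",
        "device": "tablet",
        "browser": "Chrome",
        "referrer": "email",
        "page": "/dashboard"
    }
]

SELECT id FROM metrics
[1, 2, 3, 4, 5, 6, 7]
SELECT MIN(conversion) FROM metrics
True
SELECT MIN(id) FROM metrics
1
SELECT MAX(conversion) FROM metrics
True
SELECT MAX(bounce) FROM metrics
0.75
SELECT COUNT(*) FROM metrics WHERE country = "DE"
1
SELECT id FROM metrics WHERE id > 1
[2, 3, 4, 5, 6, 7]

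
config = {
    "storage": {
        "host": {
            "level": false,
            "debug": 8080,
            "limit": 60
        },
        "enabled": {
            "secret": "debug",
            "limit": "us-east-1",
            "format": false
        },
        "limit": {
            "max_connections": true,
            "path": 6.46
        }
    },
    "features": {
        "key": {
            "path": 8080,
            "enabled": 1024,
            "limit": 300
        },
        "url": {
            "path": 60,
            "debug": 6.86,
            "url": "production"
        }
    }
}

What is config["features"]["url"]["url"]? "production"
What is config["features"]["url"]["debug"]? 6.86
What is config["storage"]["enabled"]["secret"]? "debug"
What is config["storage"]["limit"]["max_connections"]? True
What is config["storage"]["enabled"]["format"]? False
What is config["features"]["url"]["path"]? 60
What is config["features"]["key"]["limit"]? 300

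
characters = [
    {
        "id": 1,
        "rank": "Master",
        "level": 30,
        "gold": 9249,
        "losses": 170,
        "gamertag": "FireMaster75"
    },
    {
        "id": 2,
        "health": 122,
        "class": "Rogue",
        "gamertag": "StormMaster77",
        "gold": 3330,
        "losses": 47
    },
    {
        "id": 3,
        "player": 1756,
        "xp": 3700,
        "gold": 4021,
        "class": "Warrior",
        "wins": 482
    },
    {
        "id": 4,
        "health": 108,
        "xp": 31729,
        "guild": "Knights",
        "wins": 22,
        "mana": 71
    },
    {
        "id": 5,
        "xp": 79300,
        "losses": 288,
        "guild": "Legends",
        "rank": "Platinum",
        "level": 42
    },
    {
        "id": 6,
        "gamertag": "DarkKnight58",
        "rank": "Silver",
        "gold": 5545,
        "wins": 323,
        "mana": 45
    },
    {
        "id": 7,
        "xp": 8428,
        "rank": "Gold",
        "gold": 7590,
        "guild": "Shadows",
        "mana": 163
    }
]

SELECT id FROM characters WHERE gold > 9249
[]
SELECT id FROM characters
[1, 2, 3, 4, 5, 6, 7]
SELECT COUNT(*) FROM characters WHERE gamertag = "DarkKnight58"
1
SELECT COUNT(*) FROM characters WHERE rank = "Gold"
1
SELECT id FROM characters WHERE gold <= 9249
[1, 2, 3, 6, 7]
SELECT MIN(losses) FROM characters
47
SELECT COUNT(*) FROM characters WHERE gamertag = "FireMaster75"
1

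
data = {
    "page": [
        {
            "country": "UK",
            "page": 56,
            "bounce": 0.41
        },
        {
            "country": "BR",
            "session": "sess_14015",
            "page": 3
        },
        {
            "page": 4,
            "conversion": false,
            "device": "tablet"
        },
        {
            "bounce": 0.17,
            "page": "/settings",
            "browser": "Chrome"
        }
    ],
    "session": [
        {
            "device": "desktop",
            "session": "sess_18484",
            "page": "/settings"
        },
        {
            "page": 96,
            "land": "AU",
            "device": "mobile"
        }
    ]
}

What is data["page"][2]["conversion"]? False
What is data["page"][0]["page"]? 56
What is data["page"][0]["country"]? "UK"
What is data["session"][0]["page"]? "/settings"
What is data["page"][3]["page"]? "/settings"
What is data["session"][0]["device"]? "desktop"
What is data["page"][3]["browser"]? "Chrome"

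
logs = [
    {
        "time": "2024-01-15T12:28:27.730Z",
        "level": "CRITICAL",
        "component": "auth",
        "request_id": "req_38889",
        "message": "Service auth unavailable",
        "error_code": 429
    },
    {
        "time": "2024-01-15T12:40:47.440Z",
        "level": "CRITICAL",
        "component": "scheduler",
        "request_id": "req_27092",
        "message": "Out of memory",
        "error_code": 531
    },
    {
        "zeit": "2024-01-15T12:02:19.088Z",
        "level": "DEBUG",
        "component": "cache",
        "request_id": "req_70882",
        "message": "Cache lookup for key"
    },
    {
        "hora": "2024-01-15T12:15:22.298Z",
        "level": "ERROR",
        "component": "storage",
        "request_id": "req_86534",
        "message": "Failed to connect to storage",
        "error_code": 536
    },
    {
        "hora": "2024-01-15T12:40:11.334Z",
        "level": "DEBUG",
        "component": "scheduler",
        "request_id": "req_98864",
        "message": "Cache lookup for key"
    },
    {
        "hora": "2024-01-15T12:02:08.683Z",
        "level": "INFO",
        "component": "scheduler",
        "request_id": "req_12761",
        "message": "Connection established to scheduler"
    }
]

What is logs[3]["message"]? "Failed to connect to storage"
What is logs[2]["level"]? "DEBUG"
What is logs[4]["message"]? "Cache lookup for key"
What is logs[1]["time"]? "2024-01-15T12:40:47.440Z"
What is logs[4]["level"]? "DEBUG"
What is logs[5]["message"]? "Connection established to scheduler"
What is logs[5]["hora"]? "2024-01-15T12:02:08.683Z"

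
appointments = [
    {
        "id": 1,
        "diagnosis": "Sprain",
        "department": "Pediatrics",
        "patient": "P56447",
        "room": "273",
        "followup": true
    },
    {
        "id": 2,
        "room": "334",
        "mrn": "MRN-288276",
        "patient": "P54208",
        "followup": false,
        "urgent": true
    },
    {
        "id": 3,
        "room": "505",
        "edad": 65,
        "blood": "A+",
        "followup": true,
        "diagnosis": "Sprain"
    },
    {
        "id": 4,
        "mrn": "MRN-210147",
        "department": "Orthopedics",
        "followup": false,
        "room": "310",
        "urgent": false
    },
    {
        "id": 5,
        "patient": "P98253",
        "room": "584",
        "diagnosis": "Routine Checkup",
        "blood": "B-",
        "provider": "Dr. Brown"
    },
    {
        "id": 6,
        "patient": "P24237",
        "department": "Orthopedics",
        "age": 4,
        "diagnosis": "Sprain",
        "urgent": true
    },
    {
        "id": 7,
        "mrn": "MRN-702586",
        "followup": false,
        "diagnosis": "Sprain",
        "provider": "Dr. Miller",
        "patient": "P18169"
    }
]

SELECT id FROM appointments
[1, 2, 3, 4, 5, 6, 7]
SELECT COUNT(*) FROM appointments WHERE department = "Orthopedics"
2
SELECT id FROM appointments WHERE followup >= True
[1, 3]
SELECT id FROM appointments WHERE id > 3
[4, 5, 6, 7]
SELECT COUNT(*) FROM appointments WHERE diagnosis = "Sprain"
4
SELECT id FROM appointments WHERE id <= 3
[1, 2, 3]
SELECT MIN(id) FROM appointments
1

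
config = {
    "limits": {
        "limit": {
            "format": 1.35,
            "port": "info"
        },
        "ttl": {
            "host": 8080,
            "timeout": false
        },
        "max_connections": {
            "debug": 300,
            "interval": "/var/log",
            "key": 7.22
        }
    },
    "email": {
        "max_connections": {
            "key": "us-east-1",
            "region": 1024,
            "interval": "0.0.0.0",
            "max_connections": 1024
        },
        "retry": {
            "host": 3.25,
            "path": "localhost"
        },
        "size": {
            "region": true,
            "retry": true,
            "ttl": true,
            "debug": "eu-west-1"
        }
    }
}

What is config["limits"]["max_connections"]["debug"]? 300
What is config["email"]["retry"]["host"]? 3.25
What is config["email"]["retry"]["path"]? "localhost"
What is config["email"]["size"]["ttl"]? True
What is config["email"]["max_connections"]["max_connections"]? 1024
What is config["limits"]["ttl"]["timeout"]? False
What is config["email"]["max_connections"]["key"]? "us-east-1"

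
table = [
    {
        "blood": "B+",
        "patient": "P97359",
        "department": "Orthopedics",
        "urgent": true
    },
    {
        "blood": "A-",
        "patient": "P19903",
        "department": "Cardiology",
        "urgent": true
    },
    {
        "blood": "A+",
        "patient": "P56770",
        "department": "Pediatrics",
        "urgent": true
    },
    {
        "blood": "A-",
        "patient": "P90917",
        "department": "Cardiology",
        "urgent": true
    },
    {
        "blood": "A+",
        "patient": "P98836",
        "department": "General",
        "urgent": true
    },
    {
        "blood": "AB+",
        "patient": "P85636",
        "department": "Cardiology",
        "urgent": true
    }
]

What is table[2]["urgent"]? True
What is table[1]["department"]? "Cardiology"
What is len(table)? 6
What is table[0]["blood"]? "B+"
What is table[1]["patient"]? "P19903"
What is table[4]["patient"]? "P98836"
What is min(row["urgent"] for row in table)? True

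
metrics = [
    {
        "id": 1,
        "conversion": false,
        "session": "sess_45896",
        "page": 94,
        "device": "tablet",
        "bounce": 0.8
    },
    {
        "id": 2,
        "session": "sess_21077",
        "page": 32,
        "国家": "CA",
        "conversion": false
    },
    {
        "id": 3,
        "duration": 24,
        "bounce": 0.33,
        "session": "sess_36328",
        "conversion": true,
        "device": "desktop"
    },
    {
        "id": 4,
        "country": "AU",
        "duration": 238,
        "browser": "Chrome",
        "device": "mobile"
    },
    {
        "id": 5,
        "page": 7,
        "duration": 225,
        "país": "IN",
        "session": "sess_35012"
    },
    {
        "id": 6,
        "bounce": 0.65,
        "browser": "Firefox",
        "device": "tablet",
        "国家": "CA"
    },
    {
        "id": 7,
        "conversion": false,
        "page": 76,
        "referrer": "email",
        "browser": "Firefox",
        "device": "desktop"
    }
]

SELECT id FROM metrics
[1, 2, 3, 4, 5, 6, 7]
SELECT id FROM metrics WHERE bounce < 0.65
[3]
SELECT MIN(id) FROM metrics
1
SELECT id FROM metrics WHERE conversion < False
[]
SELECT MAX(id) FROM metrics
7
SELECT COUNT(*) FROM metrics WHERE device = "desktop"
2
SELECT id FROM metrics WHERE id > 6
[7]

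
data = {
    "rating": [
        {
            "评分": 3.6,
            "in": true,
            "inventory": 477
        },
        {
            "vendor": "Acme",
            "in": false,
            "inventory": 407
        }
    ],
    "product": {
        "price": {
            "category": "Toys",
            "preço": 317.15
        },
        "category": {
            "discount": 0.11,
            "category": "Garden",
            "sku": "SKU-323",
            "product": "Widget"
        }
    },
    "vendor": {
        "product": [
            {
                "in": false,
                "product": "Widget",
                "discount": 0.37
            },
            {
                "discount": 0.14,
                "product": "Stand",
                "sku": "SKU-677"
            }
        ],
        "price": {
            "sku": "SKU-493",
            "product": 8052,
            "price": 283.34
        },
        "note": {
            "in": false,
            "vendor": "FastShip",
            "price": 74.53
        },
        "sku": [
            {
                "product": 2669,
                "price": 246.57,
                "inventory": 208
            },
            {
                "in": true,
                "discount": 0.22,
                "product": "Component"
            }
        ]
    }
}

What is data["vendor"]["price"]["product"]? 8052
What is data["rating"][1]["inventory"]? 407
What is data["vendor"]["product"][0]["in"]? False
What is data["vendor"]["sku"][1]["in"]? True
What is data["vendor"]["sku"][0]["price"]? 246.57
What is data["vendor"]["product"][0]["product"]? "Widget"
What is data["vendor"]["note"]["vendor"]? "FastShip"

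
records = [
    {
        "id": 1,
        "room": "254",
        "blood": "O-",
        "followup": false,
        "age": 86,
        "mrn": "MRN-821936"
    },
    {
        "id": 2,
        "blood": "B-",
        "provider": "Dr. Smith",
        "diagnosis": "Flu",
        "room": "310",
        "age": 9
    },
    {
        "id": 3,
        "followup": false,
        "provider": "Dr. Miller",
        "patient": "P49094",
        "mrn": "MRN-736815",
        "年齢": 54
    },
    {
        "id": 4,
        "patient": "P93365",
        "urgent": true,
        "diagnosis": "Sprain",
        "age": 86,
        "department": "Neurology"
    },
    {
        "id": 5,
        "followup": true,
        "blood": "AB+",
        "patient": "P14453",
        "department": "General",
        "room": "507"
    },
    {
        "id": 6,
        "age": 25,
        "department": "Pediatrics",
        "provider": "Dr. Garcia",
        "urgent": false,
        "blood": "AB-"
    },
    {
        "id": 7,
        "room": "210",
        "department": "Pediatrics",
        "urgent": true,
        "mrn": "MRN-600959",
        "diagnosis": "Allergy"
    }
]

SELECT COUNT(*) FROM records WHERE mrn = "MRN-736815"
1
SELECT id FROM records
[1, 2, 3, 4, 5, 6, 7]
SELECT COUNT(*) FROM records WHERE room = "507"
1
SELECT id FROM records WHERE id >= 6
[6, 7]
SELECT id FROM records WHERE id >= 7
[7]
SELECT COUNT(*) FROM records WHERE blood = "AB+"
1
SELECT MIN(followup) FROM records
False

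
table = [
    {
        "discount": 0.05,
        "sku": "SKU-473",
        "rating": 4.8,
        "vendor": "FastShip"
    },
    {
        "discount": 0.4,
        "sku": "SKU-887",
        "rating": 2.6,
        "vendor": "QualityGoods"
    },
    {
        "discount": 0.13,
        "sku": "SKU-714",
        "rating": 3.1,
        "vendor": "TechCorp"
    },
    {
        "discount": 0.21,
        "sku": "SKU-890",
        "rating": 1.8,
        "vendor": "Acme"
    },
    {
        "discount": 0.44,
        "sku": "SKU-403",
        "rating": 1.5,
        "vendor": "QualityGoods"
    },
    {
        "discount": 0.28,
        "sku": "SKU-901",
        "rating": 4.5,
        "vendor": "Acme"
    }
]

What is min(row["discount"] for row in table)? 0.05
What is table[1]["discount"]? 0.4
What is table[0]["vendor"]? "FastShip"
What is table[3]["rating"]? 1.8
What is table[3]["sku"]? "SKU-890"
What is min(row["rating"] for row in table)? 1.5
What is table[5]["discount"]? 0.28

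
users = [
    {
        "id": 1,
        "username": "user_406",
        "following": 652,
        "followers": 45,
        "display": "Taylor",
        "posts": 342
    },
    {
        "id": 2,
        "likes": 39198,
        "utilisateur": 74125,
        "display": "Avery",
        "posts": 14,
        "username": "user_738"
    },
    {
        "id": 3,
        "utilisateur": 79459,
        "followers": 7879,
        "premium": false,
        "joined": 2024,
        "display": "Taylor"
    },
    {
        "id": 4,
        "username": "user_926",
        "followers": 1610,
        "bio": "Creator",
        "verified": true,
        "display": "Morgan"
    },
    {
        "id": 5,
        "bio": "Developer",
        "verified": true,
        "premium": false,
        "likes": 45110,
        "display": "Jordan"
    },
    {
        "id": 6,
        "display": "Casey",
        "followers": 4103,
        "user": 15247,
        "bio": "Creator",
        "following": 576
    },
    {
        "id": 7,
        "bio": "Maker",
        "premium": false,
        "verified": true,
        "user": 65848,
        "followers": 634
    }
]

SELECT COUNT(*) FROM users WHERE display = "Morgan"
1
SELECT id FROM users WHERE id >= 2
[2, 3, 4, 5, 6, 7]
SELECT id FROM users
[1, 2, 3, 4, 5, 6, 7]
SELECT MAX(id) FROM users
7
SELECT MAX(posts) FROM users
342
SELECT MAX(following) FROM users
652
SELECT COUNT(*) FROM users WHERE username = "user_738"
1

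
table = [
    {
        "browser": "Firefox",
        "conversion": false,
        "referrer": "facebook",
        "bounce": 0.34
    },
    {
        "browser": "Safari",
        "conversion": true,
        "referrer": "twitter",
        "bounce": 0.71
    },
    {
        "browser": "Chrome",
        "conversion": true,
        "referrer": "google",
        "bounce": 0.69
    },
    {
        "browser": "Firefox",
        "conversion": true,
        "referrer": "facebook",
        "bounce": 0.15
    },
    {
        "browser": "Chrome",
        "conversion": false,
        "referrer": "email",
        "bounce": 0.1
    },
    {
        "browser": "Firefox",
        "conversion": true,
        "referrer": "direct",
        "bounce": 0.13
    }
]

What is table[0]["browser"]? "Firefox"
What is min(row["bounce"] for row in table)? 0.1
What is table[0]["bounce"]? 0.34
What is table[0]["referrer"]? "facebook"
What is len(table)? 6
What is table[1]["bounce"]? 0.71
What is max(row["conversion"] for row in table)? True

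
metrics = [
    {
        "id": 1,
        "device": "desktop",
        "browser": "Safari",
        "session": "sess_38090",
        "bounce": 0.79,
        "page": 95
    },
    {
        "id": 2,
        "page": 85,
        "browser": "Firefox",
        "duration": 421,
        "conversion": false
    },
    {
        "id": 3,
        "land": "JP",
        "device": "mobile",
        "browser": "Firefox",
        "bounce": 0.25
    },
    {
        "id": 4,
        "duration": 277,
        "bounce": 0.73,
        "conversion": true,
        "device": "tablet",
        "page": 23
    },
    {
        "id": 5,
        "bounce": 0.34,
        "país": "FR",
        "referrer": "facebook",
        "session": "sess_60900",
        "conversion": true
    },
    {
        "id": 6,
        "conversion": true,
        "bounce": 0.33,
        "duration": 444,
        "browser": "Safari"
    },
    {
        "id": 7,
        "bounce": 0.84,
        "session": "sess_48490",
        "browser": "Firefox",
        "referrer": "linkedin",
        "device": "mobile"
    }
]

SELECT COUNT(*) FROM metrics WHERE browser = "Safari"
2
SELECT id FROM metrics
[1, 2, 3, 4, 5, 6, 7]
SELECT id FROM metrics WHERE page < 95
[2, 4]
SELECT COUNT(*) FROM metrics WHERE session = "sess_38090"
1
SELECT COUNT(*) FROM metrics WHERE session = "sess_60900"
1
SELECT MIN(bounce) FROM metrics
0.25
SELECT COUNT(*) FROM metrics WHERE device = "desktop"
1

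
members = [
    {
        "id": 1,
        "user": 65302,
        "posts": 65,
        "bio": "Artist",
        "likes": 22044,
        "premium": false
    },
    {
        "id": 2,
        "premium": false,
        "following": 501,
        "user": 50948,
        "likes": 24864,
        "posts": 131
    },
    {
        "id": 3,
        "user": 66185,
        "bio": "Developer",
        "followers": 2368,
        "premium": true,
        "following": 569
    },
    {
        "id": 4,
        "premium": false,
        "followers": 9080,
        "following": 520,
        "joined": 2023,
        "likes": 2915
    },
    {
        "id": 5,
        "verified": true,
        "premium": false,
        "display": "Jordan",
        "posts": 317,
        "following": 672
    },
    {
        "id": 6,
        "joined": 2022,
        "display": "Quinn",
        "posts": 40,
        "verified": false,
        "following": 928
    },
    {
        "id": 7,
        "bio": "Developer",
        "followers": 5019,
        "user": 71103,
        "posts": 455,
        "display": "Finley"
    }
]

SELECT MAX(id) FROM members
7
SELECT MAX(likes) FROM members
24864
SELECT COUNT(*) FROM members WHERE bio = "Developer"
2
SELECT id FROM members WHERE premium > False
[3]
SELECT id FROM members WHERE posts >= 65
[1, 2, 5, 7]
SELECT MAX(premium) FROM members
True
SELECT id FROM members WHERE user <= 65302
[1, 2]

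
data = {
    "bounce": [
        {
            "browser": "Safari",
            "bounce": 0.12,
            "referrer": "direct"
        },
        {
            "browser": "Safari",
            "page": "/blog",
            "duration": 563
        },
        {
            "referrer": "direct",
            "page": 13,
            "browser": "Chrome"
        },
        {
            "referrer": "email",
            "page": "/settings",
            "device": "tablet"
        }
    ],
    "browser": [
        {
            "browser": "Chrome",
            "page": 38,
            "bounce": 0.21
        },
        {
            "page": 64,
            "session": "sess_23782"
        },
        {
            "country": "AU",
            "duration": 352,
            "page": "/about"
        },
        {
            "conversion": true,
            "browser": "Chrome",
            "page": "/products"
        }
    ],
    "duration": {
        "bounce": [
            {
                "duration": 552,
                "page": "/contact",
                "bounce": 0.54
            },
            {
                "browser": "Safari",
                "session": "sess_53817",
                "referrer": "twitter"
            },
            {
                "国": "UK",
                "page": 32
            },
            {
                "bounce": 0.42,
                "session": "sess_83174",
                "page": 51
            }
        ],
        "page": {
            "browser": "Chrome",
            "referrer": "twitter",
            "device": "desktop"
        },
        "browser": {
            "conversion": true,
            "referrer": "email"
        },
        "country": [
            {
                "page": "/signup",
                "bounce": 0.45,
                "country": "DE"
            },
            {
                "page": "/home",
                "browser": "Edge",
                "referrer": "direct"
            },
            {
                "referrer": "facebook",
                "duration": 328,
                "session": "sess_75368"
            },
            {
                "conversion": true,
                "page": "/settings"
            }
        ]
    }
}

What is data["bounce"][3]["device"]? "tablet"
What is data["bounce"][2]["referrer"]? "direct"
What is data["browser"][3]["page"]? "/products"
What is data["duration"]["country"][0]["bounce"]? 0.45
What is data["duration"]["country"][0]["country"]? "DE"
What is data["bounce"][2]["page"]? 13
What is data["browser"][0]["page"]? 38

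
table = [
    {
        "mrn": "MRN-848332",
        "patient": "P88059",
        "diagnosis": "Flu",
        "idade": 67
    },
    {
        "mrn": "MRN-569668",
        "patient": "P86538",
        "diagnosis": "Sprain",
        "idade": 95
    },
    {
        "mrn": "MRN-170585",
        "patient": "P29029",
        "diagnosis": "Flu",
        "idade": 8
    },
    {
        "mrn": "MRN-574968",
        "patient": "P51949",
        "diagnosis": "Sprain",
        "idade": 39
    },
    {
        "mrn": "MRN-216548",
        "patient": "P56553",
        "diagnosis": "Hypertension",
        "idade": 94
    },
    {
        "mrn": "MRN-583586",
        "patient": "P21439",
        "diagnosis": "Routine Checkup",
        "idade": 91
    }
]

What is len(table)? 6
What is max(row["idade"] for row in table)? 95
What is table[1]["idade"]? 95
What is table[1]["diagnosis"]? "Sprain"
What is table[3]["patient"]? "P51949"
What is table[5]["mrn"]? "MRN-583586"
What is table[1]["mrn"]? "MRN-569668"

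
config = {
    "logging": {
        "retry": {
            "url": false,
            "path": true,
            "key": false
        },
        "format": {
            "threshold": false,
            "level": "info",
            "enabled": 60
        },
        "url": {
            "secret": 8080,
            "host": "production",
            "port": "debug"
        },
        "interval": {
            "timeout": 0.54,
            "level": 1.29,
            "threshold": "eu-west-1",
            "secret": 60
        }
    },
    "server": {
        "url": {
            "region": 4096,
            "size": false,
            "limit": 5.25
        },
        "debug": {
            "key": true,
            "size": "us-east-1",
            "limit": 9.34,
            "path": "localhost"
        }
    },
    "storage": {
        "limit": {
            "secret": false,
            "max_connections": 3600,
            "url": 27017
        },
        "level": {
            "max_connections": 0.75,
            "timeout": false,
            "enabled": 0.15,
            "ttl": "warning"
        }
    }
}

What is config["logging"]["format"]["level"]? "info"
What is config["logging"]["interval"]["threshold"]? "eu-west-1"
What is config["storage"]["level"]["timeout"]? False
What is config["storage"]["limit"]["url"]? 27017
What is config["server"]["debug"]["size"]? "us-east-1"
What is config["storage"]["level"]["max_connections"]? 0.75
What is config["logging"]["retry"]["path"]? True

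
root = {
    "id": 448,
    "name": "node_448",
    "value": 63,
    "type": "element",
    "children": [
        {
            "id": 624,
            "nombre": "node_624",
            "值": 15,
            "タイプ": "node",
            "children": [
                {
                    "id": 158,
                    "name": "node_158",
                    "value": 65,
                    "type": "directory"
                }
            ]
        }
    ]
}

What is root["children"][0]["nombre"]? "node_624"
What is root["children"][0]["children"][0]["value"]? 65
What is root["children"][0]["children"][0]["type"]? "directory"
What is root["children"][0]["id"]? 624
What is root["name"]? "node_448"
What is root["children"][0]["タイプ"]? "node"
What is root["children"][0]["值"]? 15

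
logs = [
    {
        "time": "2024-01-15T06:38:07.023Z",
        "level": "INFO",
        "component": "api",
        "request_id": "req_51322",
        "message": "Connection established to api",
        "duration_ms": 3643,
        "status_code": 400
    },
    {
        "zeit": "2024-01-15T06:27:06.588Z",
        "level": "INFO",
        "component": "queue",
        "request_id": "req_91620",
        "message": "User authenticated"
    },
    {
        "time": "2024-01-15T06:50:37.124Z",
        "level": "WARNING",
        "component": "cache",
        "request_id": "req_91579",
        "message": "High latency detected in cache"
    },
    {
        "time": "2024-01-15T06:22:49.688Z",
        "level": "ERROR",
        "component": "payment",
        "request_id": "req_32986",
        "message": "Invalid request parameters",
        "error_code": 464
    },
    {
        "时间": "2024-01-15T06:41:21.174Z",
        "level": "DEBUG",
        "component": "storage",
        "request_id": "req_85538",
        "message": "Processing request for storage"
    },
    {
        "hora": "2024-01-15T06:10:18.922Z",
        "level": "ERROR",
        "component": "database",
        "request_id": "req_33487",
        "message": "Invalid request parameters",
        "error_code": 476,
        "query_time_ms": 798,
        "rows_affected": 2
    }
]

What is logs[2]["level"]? "WARNING"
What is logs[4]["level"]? "DEBUG"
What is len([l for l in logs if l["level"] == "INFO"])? 2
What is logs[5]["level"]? "ERROR"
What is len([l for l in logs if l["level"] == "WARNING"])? 1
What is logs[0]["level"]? "INFO"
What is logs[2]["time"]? "2024-01-15T06:50:37.124Z"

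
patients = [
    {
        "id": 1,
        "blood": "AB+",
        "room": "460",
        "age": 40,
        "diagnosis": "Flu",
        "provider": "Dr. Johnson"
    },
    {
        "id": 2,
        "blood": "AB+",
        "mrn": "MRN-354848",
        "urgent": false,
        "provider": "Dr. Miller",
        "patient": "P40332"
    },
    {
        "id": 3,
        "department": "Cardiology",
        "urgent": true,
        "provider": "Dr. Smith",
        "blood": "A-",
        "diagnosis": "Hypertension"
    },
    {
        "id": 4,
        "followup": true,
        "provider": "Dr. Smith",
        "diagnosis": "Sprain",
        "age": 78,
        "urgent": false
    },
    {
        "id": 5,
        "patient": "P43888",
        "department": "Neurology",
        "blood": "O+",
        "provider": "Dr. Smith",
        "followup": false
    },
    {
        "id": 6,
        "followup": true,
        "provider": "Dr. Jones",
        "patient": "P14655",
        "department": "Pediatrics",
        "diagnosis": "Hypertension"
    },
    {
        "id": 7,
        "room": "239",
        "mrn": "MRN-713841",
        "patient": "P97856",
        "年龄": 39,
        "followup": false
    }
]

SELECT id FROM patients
[1, 2, 3, 4, 5, 6, 7]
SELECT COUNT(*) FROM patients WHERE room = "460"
1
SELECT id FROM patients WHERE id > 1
[2, 3, 4, 5, 6, 7]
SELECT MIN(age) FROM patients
40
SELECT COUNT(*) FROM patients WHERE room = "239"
1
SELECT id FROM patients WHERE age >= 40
[1, 4]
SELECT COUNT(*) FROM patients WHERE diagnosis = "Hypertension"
2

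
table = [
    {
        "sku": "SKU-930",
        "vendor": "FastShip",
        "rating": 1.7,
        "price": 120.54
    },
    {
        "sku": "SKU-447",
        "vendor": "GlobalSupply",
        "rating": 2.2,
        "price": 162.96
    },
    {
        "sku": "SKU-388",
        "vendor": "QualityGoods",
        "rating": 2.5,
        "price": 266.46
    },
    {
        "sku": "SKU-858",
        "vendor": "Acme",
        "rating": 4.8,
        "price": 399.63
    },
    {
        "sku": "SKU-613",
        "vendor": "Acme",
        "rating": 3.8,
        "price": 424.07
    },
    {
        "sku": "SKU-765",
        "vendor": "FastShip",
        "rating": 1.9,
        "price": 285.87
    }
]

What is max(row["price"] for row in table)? 424.07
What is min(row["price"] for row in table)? 120.54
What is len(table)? 6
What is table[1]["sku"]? "SKU-447"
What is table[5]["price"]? 285.87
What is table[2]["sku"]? "SKU-388"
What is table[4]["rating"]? 3.8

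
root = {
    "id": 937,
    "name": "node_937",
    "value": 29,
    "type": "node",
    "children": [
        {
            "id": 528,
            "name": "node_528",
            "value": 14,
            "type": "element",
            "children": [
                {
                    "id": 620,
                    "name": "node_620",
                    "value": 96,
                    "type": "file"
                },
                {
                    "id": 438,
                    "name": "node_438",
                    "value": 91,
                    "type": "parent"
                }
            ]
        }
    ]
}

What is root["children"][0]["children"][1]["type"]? "parent"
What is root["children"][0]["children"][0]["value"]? 96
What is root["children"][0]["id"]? 528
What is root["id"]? 937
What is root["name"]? "node_937"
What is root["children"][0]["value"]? 14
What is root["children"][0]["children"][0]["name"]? "node_620"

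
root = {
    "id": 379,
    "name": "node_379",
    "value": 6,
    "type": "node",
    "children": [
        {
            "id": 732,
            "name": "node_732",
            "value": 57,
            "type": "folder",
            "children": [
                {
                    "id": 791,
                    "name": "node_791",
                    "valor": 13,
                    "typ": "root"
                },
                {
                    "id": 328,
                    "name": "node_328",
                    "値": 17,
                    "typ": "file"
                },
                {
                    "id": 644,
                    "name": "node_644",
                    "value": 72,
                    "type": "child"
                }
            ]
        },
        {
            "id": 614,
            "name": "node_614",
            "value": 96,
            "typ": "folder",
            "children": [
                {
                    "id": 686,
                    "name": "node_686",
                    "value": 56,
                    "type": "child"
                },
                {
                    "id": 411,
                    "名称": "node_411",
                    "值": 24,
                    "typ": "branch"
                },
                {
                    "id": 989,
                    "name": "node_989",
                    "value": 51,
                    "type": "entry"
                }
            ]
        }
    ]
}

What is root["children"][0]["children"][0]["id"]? 791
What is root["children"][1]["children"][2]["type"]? "entry"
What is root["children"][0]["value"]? 57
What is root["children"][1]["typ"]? "folder"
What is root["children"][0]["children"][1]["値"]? 17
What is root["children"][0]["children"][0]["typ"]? "root"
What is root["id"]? 379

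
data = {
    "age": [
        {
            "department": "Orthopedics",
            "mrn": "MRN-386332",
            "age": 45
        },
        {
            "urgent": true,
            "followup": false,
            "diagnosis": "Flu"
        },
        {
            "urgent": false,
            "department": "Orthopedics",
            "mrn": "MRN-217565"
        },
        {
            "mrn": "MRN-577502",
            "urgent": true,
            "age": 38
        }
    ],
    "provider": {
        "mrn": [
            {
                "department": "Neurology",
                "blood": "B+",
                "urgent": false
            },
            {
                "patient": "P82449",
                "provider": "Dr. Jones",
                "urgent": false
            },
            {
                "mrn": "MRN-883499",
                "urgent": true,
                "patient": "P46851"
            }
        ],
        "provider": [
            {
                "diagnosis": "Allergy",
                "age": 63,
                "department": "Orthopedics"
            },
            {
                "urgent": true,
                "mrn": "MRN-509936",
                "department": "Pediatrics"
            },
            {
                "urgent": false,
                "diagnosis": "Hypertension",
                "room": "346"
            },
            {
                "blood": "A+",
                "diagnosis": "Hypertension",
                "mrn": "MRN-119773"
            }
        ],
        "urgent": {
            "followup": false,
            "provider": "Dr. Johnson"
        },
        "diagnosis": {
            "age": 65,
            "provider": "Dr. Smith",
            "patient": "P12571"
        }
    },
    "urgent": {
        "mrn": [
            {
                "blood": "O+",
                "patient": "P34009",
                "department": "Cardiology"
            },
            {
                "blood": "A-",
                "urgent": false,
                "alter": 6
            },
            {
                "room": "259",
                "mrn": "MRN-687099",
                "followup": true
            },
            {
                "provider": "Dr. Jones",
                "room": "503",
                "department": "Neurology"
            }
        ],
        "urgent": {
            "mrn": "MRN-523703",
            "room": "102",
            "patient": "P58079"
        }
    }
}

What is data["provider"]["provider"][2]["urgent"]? False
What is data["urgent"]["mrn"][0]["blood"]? "O+"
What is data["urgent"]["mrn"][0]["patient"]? "P34009"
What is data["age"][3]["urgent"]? True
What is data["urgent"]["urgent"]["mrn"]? "MRN-523703"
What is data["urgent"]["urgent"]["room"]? "102"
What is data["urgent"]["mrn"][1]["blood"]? "A-"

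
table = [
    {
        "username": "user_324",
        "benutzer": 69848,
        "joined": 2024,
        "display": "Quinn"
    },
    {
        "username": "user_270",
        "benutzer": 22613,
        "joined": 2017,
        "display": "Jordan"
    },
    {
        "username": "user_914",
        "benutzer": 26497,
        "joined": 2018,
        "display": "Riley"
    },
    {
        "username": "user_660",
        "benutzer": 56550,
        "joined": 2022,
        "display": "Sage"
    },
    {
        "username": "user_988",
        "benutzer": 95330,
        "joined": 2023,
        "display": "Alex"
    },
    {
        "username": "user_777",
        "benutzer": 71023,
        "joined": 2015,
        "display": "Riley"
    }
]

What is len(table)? 6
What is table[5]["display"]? "Riley"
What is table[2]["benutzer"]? 26497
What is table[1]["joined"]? 2017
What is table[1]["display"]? "Jordan"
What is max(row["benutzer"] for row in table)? 95330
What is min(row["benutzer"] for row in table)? 22613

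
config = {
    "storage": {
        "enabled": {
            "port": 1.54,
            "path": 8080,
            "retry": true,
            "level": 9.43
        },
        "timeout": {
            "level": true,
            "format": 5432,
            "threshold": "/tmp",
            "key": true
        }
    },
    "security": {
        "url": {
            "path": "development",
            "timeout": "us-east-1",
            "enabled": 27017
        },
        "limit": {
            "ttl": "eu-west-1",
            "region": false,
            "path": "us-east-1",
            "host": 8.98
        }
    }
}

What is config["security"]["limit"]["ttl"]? "eu-west-1"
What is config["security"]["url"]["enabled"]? 27017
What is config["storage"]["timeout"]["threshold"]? "/tmp"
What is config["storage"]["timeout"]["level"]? True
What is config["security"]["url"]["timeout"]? "us-east-1"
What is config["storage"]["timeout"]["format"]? 5432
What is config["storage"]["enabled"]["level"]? 9.43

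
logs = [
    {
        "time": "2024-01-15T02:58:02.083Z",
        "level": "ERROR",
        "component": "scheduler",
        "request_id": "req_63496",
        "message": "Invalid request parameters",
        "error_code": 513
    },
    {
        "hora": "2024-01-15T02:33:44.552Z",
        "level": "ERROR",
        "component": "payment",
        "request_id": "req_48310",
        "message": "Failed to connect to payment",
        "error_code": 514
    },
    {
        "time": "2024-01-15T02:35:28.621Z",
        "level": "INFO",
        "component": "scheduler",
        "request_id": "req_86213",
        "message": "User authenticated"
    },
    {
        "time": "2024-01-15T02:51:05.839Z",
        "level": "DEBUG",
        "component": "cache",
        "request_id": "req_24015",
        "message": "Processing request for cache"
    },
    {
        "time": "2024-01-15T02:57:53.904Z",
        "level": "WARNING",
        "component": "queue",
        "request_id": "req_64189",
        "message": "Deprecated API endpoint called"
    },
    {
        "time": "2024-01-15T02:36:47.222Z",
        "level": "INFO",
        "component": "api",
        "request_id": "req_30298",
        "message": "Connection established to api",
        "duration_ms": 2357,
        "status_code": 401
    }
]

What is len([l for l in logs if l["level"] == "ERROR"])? 2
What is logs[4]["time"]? "2024-01-15T02:57:53.904Z"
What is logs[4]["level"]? "WARNING"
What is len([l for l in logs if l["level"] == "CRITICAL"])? 0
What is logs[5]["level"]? "INFO"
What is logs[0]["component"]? "scheduler"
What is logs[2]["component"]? "scheduler"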